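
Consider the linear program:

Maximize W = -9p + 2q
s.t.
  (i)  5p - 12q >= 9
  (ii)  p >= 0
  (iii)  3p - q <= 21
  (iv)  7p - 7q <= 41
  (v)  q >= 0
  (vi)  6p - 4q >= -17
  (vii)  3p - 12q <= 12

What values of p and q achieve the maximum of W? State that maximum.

Vertices and W = -9p + 2q:
  (243/31, 78/31) → W = -2031/31
  (9/5, 0) → W = -81/5
  (53/7, 12/7) → W = -453/7
  (136/21, 13/21) → W = -1198/21
  (4, 0) → W = -36

The binding constraints are 5p - 12q = 9 and q = 0.
Solving simultaneously gives p = 9/5, q = 0.

p = 9/5, q = 0, maximum W = -81/5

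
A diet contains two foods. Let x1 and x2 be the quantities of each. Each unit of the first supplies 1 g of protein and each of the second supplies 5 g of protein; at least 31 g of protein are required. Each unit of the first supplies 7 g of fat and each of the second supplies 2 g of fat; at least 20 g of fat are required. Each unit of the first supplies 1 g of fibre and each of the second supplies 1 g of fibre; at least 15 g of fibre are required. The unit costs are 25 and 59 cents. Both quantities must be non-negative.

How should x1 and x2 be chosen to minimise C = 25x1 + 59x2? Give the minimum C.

Vertices and C = 25x1 + 59x2:
  (0, 15) → C = 885
  (31, 0) → C = 775
  (11, 4) → C = 511
The feasible region is unbounded (it extends along (0, 1), (1, 0)), but C strictly increases along every unbounded feasible direction, so there is no improving ray and the minimum is attained at a vertex.

x1 = 11, x2 = 4, minimum C = 511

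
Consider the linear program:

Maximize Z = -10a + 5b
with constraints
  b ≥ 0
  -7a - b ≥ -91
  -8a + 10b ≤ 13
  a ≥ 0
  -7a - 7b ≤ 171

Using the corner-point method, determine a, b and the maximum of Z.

a = 0, b = 13/10, maximum Z = 13/2

Feasible corners and Z = -10a + 5b:
  (13, 0) → Z = -130
  (0, 0) → Z = 0
  (23/2, 21/2) → Z = -125/2
  (0, 13/10) → Z = 13/2

The binding constraints are -8a + 10b = 13 and a = 0.
Solving simultaneously gives a = 0, b = 13/10.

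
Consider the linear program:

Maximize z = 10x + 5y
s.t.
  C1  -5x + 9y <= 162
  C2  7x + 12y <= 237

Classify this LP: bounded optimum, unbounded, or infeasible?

From the feasible point (63/41, 773/41), moving in the direction (12, -7) keeps every constraint satisfied while z increases without bound.

unbounded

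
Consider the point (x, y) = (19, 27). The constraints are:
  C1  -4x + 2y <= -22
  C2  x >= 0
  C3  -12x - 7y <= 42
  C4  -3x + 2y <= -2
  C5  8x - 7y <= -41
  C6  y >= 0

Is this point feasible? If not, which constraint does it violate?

not feasible — violates C5

Constraint C5: 8x - 7y = -37, which is not ≤ -41. All other constraints are satisfied.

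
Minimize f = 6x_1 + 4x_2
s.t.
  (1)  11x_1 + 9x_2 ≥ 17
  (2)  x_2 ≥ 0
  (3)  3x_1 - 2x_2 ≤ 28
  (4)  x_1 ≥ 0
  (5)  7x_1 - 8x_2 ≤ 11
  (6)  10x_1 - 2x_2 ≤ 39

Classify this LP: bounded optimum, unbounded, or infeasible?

Corner points and f = 6x_1 + 4x_2:
  (17/11, 0) → f = 102/11
  (0, 17/9) → f = 68/9
  (11/7, 0) → f = 66/7
  (145/33, 163/66) → f = 1196/33
The feasible region has finitely many vertices and no improving ray; the minimum is 68/9 at (0, 17/9).

bounded optimum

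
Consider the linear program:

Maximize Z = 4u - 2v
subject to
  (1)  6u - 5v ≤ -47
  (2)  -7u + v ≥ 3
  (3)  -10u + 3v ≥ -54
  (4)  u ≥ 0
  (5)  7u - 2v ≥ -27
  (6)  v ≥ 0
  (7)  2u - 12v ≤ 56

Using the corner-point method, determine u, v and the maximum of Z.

u = 32/29, v = 311/29, maximum Z = -494/29

Corner points and Z = 4u - 2v:
  (32/29, 311/29) → Z = -494/29
  (0, 47/5) → Z = -94/5
  (3, 24) → Z = -36
  (0, 27/2) → Z = -27

The optimum lies where 6u - 5v = -47 and -7u + v = 3.
Solving simultaneously gives u = 32/29, v = 311/29.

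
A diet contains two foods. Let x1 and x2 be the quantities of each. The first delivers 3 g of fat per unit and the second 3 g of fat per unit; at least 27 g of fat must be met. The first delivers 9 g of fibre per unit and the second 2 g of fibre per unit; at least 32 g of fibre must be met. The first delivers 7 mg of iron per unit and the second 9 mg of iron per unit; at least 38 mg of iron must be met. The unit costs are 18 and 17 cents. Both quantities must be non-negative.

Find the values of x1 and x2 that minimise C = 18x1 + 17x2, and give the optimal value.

Feasible corners and C = 18x1 + 17x2:
  (0, 16) → C = 272
  (9, 0) → C = 162
  (2, 7) → C = 155
The feasible region is unbounded (it extends along (0, 1), (1, 0)), but C strictly increases along every unbounded feasible direction, so there is no improving ray and the minimum is attained at a vertex.

x1 = 2, x2 = 7, minimum C = 155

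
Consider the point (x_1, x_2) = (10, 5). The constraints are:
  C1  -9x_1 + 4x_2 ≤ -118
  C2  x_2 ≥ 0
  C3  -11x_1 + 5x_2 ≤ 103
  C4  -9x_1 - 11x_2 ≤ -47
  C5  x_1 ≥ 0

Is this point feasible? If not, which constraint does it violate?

Constraint C1: -9x_1 + 4x_2 = -70, which is not ≤ -118. All other constraints are satisfied.

not feasible — violates C1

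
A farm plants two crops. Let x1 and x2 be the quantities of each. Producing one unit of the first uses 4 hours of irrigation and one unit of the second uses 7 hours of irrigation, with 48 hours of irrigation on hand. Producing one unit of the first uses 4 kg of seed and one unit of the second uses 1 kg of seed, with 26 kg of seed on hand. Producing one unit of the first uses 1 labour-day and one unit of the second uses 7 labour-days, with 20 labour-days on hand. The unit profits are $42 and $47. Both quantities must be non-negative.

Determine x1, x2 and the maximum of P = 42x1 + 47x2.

x1 = 6, x2 = 2, maximum P = 346

Extreme points and P = 42x1 + 47x2:
  (0, 0) → P = 0
  (0, 20/7) → P = 940/7
  (13/2, 0) → P = 273
  (6, 2) → P = 346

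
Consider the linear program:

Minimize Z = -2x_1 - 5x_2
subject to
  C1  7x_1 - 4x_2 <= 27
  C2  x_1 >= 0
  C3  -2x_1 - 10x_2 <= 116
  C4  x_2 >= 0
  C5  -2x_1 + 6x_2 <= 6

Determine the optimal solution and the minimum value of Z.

x_1 = 93/17, x_2 = 48/17, minimum Z = -426/17

Feasible corners and Z = -2x_1 - 5x_2:
  (27/7, 0) → Z = -54/7
  (93/17, 48/17) → Z = -426/17
  (0, 0) → Z = 0
  (0, 1) → Z = -5

At the optimal vertex, 7x_1 - 4x_2 = 27 and -2x_1 + 6x_2 = 6.
Solving simultaneously gives x_1 = 93/17, x_2 = 48/17.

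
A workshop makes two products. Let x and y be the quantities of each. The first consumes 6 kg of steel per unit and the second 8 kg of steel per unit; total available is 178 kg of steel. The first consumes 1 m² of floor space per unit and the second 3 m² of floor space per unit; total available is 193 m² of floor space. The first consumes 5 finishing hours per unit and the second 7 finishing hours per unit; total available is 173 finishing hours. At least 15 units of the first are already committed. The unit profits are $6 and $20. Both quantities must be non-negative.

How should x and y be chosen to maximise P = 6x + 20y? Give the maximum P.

x = 15, y = 11, maximum P = 310

Feasible corners and P = 6x + 20y:
  (89/3, 0) → P = 178
  (15, 0) → P = 90
  (15, 11) → P = 310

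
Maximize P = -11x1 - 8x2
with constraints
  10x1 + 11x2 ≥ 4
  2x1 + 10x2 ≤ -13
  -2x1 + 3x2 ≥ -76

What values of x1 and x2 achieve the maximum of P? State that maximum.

x1 = 61/26, x2 = -23/13, maximum P = -303/26

At the optimal vertex, 10x1 + 11x2 = 4 and 2x1 + 10x2 = -13.
Solving simultaneously gives x1 = 61/26, x2 = -23/13.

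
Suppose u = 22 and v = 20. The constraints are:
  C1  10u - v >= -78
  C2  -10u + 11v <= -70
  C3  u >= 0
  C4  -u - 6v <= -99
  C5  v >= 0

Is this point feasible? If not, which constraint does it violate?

not feasible — violates C2

Constraint C2: -10u + 11v = 0, which is not ≤ -70. All other constraints are satisfied.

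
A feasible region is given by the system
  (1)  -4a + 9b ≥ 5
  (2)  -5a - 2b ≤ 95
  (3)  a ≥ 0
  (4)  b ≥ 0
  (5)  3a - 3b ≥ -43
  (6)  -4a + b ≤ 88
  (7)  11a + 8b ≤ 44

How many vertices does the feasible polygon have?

3

Intersecting each pair of boundary lines and keeping only the points that satisfy every inequality leaves:
  (0, 5/9)
  (356/131, 231/131)
  (0, 11/2)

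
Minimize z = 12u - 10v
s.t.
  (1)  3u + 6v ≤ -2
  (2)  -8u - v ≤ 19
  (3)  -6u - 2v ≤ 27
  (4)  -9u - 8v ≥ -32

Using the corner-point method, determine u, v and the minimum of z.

Feasible corners and z = 12u - 10v:
  (-112/45, 41/45) → z = -1754/45
  (104/15, -19/5) → z = 606/5
  (-11/10, -51/5) → z = 444/5
The feasible region is unbounded (it extends along (8, -9), (1, -3)), but z strictly increases along every unbounded feasible direction, so there is no improving ray and the minimum is attained at a vertex.

The optimum lies where 3u + 6v = -2 and -8u - v = 19.
Solving simultaneously gives u = -112/45, v = 41/45.

u = -112/45, v = 41/45, minimum z = -1754/45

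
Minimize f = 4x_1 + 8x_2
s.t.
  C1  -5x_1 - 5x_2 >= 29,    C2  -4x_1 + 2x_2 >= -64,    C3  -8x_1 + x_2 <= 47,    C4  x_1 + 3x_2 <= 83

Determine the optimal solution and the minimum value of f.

x_1 = -79/6, x_2 = -175/3, minimum f = -1558/3

Feasible corners and f = 4x_1 + 8x_2:
  (131/15, -218/15) → f = -244/3
  (-88/15, 1/15) → f = -344/15
  (-79/6, -175/3) → f = -1558/3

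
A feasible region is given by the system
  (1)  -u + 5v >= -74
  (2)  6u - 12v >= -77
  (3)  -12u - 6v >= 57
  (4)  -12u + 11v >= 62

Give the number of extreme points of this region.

Pairwise boundary intersections that survive every other constraint:
  (-1273/18, -521/18)
  (-1124/49, -950/49)
  (-191/30, 97/30)
  (-333/68, 5/17)

4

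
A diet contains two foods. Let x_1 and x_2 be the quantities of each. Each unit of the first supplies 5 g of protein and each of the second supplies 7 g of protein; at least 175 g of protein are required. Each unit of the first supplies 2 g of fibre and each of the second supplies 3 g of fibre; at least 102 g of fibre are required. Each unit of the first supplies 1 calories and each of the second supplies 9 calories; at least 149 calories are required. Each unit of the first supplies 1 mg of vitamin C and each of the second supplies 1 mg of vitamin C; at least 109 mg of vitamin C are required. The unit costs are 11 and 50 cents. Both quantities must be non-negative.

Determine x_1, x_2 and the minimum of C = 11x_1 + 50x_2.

x_1 = 104, x_2 = 5, minimum C = 1394

Feasible corners and C = 11x_1 + 50x_2:
  (0, 109) → C = 5450
  (149, 0) → C = 1639
  (104, 5) → C = 1394
The feasible region is unbounded (it extends along (0, 1), (1, 0)), but C strictly increases along every unbounded feasible direction, so there is no improving ray and the minimum is attained at a vertex.

The binding constraints are x_1 + 9x_2 = 149 and x_1 + x_2 = 109.
Solving simultaneously gives x_1 = 104, x_2 = 5.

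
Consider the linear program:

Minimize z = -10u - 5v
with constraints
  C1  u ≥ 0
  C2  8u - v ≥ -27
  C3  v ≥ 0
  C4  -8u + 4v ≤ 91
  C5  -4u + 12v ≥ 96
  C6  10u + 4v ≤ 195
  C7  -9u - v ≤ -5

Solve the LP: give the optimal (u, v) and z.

Extreme points and z = -10u - 5v:
  (0, 91/4) → z = -455/4
  (0, 8) → z = -40
  (52/9, 1235/36) → z = -8255/36
  (489/34, 435/34) → z = -7065/34

At the optimal vertex, -8u + 4v = 91 and 10u + 4v = 195.
Solving simultaneously gives u = 52/9, v = 1235/36.

u = 52/9, v = 1235/36, minimum z = -8255/36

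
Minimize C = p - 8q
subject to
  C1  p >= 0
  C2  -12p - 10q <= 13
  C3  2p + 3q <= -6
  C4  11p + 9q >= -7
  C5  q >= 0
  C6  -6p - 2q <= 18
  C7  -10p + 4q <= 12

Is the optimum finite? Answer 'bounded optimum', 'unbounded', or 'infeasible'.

The boundaries p = 0 and q = 0 meet at (0, 0), but that point violates 2p + 3q ≤ -6. Every candidate vertex is excluded by some other constraint, so the feasible region is empty.

infeasible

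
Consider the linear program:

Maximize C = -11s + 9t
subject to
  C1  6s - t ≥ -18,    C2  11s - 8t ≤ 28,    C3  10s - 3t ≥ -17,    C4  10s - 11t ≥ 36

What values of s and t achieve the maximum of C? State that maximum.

s = -59/16, t = -53/8, maximum C = -305/16

Corner points and C = -11s + 9t:
  (-172/37, -366/37) → C = -1402/37
  (-37/8, -39/4) → C = -295/8
  (20/41, -116/41) → C = -1264/41
  (-59/16, -53/8) → C = -305/16

The binding constraints are 10s - 3t = -17 and 10s - 11t = 36.
Solving simultaneously gives s = -59/16, t = -53/8.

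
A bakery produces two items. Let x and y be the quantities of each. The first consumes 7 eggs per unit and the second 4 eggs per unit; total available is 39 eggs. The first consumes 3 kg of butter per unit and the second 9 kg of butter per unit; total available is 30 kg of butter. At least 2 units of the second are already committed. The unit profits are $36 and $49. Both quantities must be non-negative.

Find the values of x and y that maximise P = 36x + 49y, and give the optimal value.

Corner points and P = 36x + 49y:
  (0, 10/3) → P = 490/3
  (0, 2) → P = 98
  (4, 2) → P = 242

At the optimal vertex, 3x + 9y = 30 and y = 2.
Solving simultaneously gives x = 4, y = 2.

x = 4, y = 2, maximum P = 242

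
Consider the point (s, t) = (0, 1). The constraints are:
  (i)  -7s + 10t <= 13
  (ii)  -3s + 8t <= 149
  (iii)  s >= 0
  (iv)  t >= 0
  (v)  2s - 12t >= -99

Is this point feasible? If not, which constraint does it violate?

feasible

(i): 10 ≤ 13 ✓
(ii): 8 ≤ 149 ✓
(iii): 0 ≥ 0 ✓
(iv): 1 ≥ 0 ✓
(v): -12 ≥ -99 ✓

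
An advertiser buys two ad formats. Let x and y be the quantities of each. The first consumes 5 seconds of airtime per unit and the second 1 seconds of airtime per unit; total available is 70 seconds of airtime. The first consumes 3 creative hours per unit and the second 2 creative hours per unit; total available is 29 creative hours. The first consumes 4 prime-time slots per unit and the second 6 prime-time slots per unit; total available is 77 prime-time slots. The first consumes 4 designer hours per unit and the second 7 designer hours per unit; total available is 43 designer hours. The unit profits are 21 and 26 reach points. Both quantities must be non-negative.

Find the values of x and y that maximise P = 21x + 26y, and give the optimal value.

Feasible corners and P = 21x + 26y:
  (0, 0) → P = 0
  (0, 43/7) → P = 1118/7
  (29/3, 0) → P = 203
  (9, 1) → P = 215

x = 9, y = 1, maximum P = 215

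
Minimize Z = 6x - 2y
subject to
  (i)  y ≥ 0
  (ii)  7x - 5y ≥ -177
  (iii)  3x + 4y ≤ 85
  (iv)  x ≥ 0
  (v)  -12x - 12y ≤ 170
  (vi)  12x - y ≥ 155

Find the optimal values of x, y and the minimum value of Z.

The binding constraints are 3x + 4y = 85 and 12x - y = 155.
Solving simultaneously gives x = 235/17, y = 185/17.

x = 235/17, y = 185/17, minimum Z = 1040/17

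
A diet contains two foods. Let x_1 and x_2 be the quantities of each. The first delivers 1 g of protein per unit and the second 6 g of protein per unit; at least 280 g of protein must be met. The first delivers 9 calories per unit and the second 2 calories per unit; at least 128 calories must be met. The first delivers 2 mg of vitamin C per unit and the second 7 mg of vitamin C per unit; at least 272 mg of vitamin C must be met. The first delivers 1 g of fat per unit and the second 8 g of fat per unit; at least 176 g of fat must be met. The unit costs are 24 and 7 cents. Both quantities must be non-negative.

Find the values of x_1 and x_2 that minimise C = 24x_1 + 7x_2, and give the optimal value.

Vertices and C = 24x_1 + 7x_2:
  (0, 64) → C = 448
  (280, 0) → C = 6720
  (4, 46) → C = 418
The feasible region is unbounded (it extends along (0, 1), (1, 0)), but C strictly increases along every unbounded feasible direction, so there is no improving ray and the minimum is attained at a vertex.

The binding constraints are x_1 + 6x_2 = 280 and 9x_1 + 2x_2 = 128.
Solving simultaneously gives x_1 = 4, x_2 = 46.

x_1 = 4, x_2 = 46, minimum C = 418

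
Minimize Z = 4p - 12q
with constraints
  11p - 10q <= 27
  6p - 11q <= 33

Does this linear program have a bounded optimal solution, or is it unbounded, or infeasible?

From the feasible point (-33/61, -201/61), moving in the direction (10, 11) keeps every constraint satisfied while Z decreases without bound.

unbounded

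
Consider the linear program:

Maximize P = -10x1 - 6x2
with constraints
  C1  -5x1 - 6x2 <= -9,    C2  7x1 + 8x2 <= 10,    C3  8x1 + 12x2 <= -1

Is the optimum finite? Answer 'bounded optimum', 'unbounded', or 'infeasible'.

The boundaries -5x1 - 6x2 = -9 and 7x1 + 8x2 = 10 meet at (-6, 13/2), but that point violates 8x1 + 12x2 ≤ -1. Every candidate vertex is excluded by some other constraint, so the feasible region is empty.

infeasible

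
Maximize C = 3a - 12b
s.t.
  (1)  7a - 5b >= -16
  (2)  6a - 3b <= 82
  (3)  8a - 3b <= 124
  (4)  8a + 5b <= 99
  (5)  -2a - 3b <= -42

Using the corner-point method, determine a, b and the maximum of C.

Vertices and C = 3a - 12b:
  (83/15, 821/75) → C = -2869/25
  (162/31, 326/31) → C = -3426/31
  (87/14, 69/7) → C = -1395/14

The optimum lies where 8a + 5b = 99 and -2a - 3b = -42.
Solving simultaneously gives a = 87/14, b = 69/7.

a = 87/14, b = 69/7, maximum C = -1395/14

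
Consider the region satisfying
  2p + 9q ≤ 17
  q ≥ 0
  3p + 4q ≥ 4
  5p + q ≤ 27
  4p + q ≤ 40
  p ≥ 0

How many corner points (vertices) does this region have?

Of the 15 pairwise boundary intersections, those satisfying every inequality are:
  (226/43, 31/43)
  (0, 17/9)
  (4/3, 0)
  (27/5, 0)
  (0, 1)

5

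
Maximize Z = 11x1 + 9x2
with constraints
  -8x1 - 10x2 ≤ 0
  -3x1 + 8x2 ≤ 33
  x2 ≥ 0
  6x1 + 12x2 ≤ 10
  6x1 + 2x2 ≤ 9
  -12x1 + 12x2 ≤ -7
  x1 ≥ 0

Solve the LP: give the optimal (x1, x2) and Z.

The optimum lies where 6x1 + 12x2 = 10 and 6x1 + 2x2 = 9.
Solving simultaneously gives x1 = 22/15, x2 = 1/10.

x1 = 22/15, x2 = 1/10, maximum Z = 511/30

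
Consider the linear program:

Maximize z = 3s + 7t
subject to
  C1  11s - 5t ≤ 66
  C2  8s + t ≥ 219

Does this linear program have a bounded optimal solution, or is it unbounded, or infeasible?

From the feasible point (387/17, 627/17), moving in the direction (-1, 8) keeps every constraint satisfied while z increases without bound.

unbounded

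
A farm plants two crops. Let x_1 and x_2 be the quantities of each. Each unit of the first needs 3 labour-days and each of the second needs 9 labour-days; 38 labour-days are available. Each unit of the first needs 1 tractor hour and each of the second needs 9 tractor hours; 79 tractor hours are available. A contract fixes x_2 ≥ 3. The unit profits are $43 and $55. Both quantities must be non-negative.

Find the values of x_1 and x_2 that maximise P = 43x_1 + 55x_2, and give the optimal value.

Vertices and P = 43x_1 + 55x_2:
  (0, 38/9) → P = 2090/9
  (0, 3) → P = 165
  (11/3, 3) → P = 968/3

x_1 = 11/3, x_2 = 3, maximum P = 968/3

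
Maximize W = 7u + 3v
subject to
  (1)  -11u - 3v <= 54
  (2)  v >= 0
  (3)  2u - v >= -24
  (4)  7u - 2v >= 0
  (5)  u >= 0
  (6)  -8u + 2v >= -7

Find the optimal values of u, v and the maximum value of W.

u = 7, v = 49/2, maximum W = 245/2

Feasible corners and W = 7u + 3v:
  (0, 0) → W = 0
  (7/8, 0) → W = 49/8
  (7, 49/2) → W = 245/2

The optimum lies where 7u - 2v = 0 and -8u + 2v = -7.
Solving simultaneously gives u = 7, v = 49/2.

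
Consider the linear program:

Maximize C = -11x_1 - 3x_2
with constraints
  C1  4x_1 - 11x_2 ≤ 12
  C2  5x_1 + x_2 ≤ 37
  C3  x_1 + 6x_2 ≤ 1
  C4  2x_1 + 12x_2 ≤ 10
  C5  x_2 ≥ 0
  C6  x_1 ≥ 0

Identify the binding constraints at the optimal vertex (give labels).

Extreme points and C = -11x_1 - 3x_2:
  (1, 0) → C = -11
  (0, 1/6) → C = -1/2
  (0, 0) → C = 0

The maximum is at (0, 0). Substituting into each constraint, equality holds for C5 and C6; the remaining constraints have slack.

C5 and C6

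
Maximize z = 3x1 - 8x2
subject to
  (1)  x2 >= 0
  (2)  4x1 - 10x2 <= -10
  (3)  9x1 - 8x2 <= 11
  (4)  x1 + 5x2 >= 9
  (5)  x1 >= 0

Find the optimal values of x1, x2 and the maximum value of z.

Feasible corners and z = 3x1 - 8x2:
  (95/29, 67/29) → z = -251/29
  (4/3, 23/15) → z = -124/15
  (0, 9/5) → z = -72/5
The feasible region is unbounded (it extends along (0, 1), (8, 9)), but z strictly decreases along every unbounded feasible direction, so there is no improving ray and the maximum is attained at a vertex.

x1 = 4/3, x2 = 23/15, maximum z = -124/15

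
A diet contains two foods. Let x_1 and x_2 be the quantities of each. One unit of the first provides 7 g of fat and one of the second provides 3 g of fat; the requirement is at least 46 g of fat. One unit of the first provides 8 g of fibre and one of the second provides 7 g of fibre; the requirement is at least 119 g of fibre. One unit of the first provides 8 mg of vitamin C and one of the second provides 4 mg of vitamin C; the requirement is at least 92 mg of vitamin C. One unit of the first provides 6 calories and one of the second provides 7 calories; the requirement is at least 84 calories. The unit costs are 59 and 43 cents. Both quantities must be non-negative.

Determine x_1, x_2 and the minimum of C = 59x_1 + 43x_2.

x_1 = 7, x_2 = 9, minimum C = 800

Extreme points and C = 59x_1 + 43x_2:
  (0, 23) → C = 989
  (119/8, 0) → C = 7021/8
  (7, 9) → C = 800
The feasible region is unbounded (it extends along (0, 1), (1, 0)), but C strictly increases along every unbounded feasible direction, so there is no improving ray and the minimum is attained at a vertex.

At the optimal vertex, 8x_1 + 7x_2 = 119 and 8x_1 + 4x_2 = 92.
Solving simultaneously gives x_1 = 7, x_2 = 9.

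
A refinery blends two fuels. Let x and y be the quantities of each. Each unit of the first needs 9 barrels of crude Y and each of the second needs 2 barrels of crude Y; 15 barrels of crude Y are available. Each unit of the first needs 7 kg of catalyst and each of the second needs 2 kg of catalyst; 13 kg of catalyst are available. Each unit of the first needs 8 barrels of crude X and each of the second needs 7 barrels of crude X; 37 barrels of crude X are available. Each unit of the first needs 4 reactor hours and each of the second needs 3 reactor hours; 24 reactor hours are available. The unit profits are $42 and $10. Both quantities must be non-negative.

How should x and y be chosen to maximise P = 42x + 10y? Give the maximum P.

Feasible corners and P = 42x + 10y:
  (0, 0) → P = 0
  (0, 37/7) → P = 370/7
  (5/3, 0) → P = 70
  (1, 3) → P = 72
  (17/33, 155/33) → P = 2264/33

x = 1, y = 3, maximum P = 72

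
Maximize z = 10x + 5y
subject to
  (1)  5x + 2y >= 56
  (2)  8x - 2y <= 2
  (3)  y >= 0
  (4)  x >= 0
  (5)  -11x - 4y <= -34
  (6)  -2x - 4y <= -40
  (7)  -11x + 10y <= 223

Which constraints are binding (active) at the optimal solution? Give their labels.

(2) and (7)

Vertices and z = 10x + 5y:
  (58/13, 219/13) → z = 1675/13
  (19/12, 577/24) → z = 3265/24
  (233/29, 903/29) → z = 6845/29

The maximum is at (233/29, 903/29). Substituting into each constraint, equality holds for (2) and (7); the remaining constraints have slack.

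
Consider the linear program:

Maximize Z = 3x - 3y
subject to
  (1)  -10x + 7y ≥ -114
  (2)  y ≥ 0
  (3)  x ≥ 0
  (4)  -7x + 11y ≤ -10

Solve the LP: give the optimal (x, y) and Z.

x = 57/5, y = 0, maximum Z = 171/5

Extreme points and Z = 3x - 3y:
  (57/5, 0) → Z = 171/5
  (1184/61, 698/61) → Z = 1458/61
  (10/7, 0) → Z = 30/7

At the optimal vertex, -10x + 7y = -114 and y = 0.
Solving simultaneously gives x = 57/5, y = 0.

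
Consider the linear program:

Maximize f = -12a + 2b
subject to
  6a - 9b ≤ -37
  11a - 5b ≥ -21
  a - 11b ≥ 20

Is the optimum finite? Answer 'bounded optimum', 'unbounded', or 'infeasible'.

infeasible

The boundaries 6a - 9b = -37 and 11a - 5b = -21 meet at (-4/69, 281/69), but that point violates a - 11b ≥ 20. Every candidate vertex is excluded by some other constraint, so the feasible region is empty.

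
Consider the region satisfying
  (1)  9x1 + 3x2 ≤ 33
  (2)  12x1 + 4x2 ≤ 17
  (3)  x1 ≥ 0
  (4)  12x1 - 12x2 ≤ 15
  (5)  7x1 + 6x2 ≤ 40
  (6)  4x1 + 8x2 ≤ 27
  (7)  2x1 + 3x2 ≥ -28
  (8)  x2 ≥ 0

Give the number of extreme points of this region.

5

Pairwise boundary intersections that survive every other constraint:
  (11/8, 1/8)
  (7/20, 16/5)
  (0, 27/8)
  (0, 0)
  (5/4, 0)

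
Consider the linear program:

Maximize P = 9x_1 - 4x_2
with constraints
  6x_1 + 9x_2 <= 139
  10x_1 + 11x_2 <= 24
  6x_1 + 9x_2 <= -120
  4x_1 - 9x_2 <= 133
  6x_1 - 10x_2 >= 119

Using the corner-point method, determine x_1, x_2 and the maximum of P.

At the optimal vertex, 6x_1 + 9x_2 = -120 and 4x_1 - 9x_2 = 133.
Solving simultaneously gives x_1 = 13/10, x_2 = -71/5.

x_1 = 13/10, x_2 = -71/5, maximum P = 137/2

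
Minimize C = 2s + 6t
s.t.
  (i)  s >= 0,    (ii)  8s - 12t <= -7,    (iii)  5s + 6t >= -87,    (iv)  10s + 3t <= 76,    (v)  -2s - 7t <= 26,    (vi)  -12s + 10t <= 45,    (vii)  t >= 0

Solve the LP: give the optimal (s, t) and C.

Corner points and C = 2s + 6t:
  (0, 7/12) → C = 7/2
  (0, 9/2) → C = 27
  (99/16, 113/24) → C = 325/8
  (625/136, 681/68) → C = 4711/68

s = 0, t = 7/12, minimum C = 7/2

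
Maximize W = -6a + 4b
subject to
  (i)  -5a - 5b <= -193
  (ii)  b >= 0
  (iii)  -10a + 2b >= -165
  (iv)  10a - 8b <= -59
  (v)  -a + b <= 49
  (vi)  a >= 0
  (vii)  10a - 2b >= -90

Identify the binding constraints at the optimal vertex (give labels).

Extreme points and W = -6a + 4b:
  (1249/90, 445/18) → W = 703/45
  (0, 193/5) → W = 772/5
  (719/30, 112/3) → W = 83/15
  (263/8, 655/8) → W = 521/4
  (1, 50) → W = 194
  (0, 45) → W = 180

The maximum is at (1, 50). Substituting into each constraint, equality holds for (v) and (vii); the remaining constraints have slack.

(v) and (vii)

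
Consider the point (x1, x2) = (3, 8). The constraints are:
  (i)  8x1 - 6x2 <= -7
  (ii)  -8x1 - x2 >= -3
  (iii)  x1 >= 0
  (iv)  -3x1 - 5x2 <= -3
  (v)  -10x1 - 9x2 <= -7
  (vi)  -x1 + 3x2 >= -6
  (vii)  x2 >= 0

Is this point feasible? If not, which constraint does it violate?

not feasible — violates (ii)

Constraint (ii): -8x1 - x2 = -32, which is not ≥ -3. All other constraints are satisfied.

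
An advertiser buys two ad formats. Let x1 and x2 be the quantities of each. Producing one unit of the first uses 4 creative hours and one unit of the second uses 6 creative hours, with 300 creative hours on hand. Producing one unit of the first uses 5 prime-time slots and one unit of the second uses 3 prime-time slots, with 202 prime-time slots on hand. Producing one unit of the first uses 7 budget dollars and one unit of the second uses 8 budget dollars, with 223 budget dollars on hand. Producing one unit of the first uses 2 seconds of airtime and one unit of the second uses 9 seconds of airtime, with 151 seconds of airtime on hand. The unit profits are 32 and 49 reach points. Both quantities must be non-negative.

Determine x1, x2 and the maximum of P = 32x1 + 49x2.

Corner points and P = 32x1 + 49x2:
  (0, 0) → P = 0
  (0, 151/9) → P = 7399/9
  (223/7, 0) → P = 7136/7
  (17, 13) → P = 1181

x1 = 17, x2 = 13, maximum P = 1181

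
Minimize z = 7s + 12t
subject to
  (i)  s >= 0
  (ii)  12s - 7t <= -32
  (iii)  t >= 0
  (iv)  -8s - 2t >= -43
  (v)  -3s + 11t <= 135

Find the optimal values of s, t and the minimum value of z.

Corner points and z = 7s + 12t:
  (0, 32/7) → z = 384/7
  (0, 135/11) → z = 1620/11
  (237/80, 193/20) → z = 10923/80
  (203/94, 1209/94) → z = 15929/94

At the optimal vertex, s = 0 and 12s - 7t = -32.
Solving simultaneously gives s = 0, t = 32/7.

s = 0, t = 32/7, minimum z = 384/7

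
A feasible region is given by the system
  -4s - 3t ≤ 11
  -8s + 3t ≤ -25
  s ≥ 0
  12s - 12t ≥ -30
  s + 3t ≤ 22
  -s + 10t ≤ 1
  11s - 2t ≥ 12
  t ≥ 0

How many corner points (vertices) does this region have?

Of the 28 pairwise boundary intersections, those satisfying every inequality are:
  (23/7, 3/7)
  (25/8, 0)
  (217/13, 23/13)
  (22, 0)

4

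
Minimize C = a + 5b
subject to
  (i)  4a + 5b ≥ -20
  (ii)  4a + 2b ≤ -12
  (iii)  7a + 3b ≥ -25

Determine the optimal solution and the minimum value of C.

Extreme points and C = a + 5b:
  (-5/3, -8/3) → C = -15
  (-65/23, -40/23) → C = -265/23
  (-7, 8) → C = 33

a = -5/3, b = -8/3, minimum C = -15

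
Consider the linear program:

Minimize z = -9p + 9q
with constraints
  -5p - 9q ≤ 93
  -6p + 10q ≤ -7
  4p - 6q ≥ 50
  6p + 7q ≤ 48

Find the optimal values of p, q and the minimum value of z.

p = 57, q = -42, minimum z = -891

Corner points and z = -9p + 9q:
  (-18/11, -311/33) → z = -771/11
  (57, -42) → z = -891
  (319/32, -27/16) → z = -3357/32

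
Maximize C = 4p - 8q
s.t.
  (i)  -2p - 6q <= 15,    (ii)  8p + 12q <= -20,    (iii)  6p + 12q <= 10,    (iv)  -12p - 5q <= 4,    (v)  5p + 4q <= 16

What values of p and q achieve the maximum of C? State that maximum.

p = 5/2, q = -10/3, maximum C = 110/3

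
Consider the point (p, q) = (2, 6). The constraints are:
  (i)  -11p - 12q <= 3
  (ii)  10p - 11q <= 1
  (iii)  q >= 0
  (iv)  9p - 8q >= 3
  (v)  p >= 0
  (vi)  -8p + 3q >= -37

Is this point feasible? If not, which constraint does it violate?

Constraint (iv): 9p - 8q = -30, which is not ≥ 3. All other constraints are satisfied.

not feasible — violates (iv)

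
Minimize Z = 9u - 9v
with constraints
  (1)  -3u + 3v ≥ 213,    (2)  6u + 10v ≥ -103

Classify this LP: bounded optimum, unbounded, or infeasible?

unbounded

From the feasible point (-813/16, 323/16), moving in the direction (-10, 6) keeps every constraint satisfied while Z decreases without bound.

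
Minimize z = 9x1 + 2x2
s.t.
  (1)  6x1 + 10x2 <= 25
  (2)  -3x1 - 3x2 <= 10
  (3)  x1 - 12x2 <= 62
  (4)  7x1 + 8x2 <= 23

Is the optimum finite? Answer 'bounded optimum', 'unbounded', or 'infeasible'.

Extreme points and z = 9x1 + 2x2:
  (-175/12, 45/4) → z = -435/4
  (15/11, 37/22) → z = 172/11
  (22/13, -196/39) → z = 202/39
  (193/23, -411/92) → z = 3063/46
The feasible region has finitely many vertices and no improving ray; the minimum is -435/4 at (-175/12, 45/4).

bounded optimum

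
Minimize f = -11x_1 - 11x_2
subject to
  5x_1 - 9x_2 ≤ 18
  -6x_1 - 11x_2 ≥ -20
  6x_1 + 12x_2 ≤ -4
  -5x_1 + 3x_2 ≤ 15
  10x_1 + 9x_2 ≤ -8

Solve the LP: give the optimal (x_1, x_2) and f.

Vertices and f = -11x_1 - 11x_2:
  (-63/10, -11/2) → f = 649/5
  (2/3, -44/27) → f = 286/27
  (-32/13, 35/39) → f = 671/39
  (-10/11, 4/33) → f = 26/3

At the optimal vertex, 6x_1 + 12x_2 = -4 and 10x_1 + 9x_2 = -8.
Solving simultaneously gives x_1 = -10/11, x_2 = 4/33.

x_1 = -10/11, x_2 = 4/33, minimum f = 26/3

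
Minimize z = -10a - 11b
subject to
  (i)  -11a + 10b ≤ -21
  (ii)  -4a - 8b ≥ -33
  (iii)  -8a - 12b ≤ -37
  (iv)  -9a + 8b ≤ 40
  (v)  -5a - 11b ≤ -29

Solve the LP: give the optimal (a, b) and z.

a = 131/4, b = -49/4, minimum z = -771/4

Vertices and z = -10a - 11b:
  (249/64, 279/128) → z = -8049/128
  (521/171, 214/171) → z = -7564/171
  (131/4, -49/4) → z = -771/4

The optimum lies where -4a - 8b = -33 and -5a - 11b = -29.
Solving simultaneously gives a = 131/4, b = -49/4.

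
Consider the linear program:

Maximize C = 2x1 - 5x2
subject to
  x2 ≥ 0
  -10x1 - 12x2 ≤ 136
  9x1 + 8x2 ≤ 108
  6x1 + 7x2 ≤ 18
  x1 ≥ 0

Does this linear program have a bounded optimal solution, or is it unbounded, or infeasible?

bounded optimum

Extreme points and C = 2x1 - 5x2:
  (3, 0) → C = 6
  (0, 0) → C = 0
  (0, 18/7) → C = -90/7
The feasible region has finitely many vertices and no improving ray; the maximum is 6 at (3, 0).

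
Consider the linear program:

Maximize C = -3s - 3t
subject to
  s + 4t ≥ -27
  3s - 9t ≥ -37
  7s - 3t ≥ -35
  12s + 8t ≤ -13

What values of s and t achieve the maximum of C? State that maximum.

s = -221/31, t = -154/31, maximum C = 1125/31

Vertices and C = -3s - 3t:
  (-221/31, -154/31) → C = 1125/31
  (41/10, -311/40) → C = 441/40
  (-34/9, 77/27) → C = 25/9
  (-413/132, 135/44) → C = 2/11

At the optimal vertex, s + 4t = -27 and 7s - 3t = -35.
Solving simultaneously gives s = -221/31, t = -154/31.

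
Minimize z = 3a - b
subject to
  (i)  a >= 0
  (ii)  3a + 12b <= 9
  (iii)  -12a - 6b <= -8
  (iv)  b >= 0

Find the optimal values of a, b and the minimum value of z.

a = 1/3, b = 2/3, minimum z = 1/3

Corner points and z = 3a - b:
  (1/3, 2/3) → z = 1/3
  (3, 0) → z = 9
  (2/3, 0) → z = 2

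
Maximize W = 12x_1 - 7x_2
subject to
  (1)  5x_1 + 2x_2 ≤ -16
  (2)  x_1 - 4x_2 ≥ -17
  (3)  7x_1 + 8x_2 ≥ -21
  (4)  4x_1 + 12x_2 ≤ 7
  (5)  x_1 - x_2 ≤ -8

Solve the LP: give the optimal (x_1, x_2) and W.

x_1 = -89/16, x_2 = 39/16, maximum W = -1341/16

Corner points and W = 12x_1 - 7x_2:
  (-77/13, 133/52) → W = -4627/52
  (-17/3, 7/3) → W = -253/3
  (-89/16, 39/16) → W = -1341/16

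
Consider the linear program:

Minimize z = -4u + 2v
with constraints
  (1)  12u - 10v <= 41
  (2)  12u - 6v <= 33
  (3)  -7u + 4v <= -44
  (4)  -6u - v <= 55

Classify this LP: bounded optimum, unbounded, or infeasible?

infeasible

The boundaries 12u - 10v = 41 and 12u - 6v = 33 meet at (7/4, -2), but that point violates -7u + 4v ≤ -44. Every candidate vertex is excluded by some other constraint, so the feasible region is empty.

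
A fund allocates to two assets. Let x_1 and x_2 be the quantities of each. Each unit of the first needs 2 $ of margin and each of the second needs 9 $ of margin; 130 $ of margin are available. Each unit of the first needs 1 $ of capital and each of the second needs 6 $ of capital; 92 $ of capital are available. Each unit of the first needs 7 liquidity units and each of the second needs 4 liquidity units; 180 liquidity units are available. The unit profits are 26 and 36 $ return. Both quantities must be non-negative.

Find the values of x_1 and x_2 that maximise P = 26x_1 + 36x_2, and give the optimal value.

Corner points and P = 26x_1 + 36x_2:
  (0, 0) → P = 0
  (0, 130/9) → P = 520
  (180/7, 0) → P = 4680/7
  (20, 10) → P = 880

x_1 = 20, x_2 = 10, maximum P = 880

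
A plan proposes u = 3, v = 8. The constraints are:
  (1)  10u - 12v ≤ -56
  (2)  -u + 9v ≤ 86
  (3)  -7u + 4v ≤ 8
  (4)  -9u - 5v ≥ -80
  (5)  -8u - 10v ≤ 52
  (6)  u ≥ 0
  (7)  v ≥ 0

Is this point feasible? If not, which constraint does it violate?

not feasible — violates (3)

Constraint (3): -7u + 4v = 11, which is not ≤ 8. All other constraints are satisfied.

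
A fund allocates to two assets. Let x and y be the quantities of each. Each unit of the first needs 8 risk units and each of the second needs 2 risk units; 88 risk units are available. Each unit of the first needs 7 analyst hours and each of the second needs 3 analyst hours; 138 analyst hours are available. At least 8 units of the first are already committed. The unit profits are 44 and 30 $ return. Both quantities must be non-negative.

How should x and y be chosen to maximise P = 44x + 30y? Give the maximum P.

x = 8, y = 12, maximum P = 712

Corner points and P = 44x + 30y:
  (11, 0) → P = 484
  (8, 0) → P = 352
  (8, 12) → P = 712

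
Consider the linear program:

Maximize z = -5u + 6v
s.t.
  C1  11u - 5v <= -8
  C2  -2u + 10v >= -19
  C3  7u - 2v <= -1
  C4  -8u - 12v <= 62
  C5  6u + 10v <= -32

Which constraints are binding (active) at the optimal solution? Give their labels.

C4 and C5

Vertices and z = -5u + 6v:
  (-7/4, -9/4) → z = -19/4
  (-12/7, -76/35) → z = -156/35
  (-49/13, -69/26) → z = 38/13
  (-59/2, 29/2) → z = 469/2

The maximum is at (-59/2, 29/2). Substituting into each constraint, equality holds for C4 and C5; the remaining constraints have slack.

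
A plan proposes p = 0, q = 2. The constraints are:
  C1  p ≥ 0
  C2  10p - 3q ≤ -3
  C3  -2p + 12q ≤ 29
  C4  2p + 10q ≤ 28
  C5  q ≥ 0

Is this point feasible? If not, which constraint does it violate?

C1: 0 ≥ 0 ✓
C2: -6 ≤ -3 ✓
C3: 24 ≤ 29 ✓
C4: 20 ≤ 28 ✓
C5: 2 ≥ 0 ✓

feasible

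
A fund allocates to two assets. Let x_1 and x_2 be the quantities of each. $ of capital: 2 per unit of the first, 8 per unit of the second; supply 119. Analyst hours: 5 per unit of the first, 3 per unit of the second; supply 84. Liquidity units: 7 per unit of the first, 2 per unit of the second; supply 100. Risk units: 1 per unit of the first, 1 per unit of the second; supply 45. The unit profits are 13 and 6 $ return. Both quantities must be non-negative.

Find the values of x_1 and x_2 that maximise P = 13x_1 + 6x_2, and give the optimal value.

x_1 = 12, x_2 = 8, maximum P = 204

Corner points and P = 13x_1 + 6x_2:
  (0, 0) → P = 0
  (0, 119/8) → P = 357/4
  (100/7, 0) → P = 1300/7
  (315/34, 427/34) → P = 6657/34
  (12, 8) → P = 204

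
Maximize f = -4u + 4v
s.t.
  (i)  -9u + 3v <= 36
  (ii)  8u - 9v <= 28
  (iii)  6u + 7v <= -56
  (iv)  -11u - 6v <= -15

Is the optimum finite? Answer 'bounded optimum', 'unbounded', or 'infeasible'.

infeasible

The boundaries -9u + 3v = 36 and 8u - 9v = 28 meet at (-136/19, -180/19), but that point violates -11u - 6v ≤ -15. Every candidate vertex is excluded by some other constraint, so the feasible region is empty.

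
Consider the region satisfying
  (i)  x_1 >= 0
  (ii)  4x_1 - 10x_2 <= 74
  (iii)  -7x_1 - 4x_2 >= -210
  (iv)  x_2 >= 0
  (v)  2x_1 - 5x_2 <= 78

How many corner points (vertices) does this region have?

4

Pairwise boundary intersections that survive every other constraint:
  (0, 105/2)
  (0, 0)
  (1198/43, 161/43)
  (37/2, 0)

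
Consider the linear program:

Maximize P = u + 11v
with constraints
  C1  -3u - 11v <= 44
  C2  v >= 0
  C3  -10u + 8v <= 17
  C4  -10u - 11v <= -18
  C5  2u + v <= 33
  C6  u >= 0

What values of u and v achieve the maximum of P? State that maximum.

u = 19/2, v = 14, maximum P = 327/2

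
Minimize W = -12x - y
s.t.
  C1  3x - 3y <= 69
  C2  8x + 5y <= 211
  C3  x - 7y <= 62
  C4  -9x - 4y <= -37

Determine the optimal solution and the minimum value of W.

Feasible corners and W = -12x - y:
  (326/13, 27/13) → W = -303
  (33/2, -13/2) → W = -383/2
  (-659/13, 1603/13) → W = 485
  (507/67, -521/67) → W = -5563/67

The binding constraints are 3x - 3y = 69 and 8x + 5y = 211.
Solving simultaneously gives x = 326/13, y = 27/13.

x = 326/13, y = 27/13, minimum W = -303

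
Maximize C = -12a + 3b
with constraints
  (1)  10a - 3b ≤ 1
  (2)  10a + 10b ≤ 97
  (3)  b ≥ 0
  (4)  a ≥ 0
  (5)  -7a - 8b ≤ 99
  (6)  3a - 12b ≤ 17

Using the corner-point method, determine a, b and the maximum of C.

a = 0, b = 97/10, maximum C = 291/10

Feasible corners and C = -12a + 3b:
  (301/130, 96/13) → C = -366/65
  (1/10, 0) → C = -6/5
  (0, 97/10) → C = 291/10
  (0, 0) → C = 0

At the optimal vertex, 10a + 10b = 97 and a = 0.
Solving simultaneously gives a = 0, b = 97/10.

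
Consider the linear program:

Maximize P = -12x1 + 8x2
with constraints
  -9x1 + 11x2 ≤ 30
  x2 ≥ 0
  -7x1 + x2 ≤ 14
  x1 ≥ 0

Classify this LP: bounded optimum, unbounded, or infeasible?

Feasible corners and P = -12x1 + 8x2:
  (0, 30/11) → P = 240/11
  (0, 0) → P = 0
The feasible region has finitely many vertices and no improving ray; the maximum is 240/11 at (0, 30/11).

bounded optimum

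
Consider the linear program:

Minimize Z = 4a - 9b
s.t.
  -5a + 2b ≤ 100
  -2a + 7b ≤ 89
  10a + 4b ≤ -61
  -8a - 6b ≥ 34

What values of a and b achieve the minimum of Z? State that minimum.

a = -522/31, b = 245/31, minimum Z = -4293/31

Vertices and Z = 4a - 9b:
  (-522/31, 245/31) → Z = -4293/31
  (-193/17, 161/17) → Z = -2221/17
  (-115/14, 37/7) → Z = -563/7
The feasible region is unbounded (it extends along (-2, -5), (2, -5)), but Z strictly increases along every unbounded feasible direction, so there is no improving ray and the minimum is attained at a vertex.

The optimum lies where -5a + 2b = 100 and -2a + 7b = 89.
Solving simultaneously gives a = -522/31, b = 245/31.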